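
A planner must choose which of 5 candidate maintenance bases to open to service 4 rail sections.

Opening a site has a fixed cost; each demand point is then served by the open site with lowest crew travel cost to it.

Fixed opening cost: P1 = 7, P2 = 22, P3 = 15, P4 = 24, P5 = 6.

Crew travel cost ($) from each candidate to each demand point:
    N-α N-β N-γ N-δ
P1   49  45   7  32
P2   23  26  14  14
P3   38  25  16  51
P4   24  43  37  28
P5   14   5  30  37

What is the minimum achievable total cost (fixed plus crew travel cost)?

Open {P1, P5}: assign each demand point to its cheapest open site.
  N-α→P5 14, N-β→P5 5, N-γ→P1 7, N-δ→P1 32
  crew travel cost 58, fixed 13 → total 71.
Compare {P2, P5}: crew travel cost 47 + fixed 28 = 75.
Compare {P1, P2, P5}: crew travel cost 40 + fixed 35 = 75.
Compare {P1, P3, P5}: crew travel cost 58 + fixed 28 = 86.
All other subsets cost ≥ 75. Minimum total cost: 71.

71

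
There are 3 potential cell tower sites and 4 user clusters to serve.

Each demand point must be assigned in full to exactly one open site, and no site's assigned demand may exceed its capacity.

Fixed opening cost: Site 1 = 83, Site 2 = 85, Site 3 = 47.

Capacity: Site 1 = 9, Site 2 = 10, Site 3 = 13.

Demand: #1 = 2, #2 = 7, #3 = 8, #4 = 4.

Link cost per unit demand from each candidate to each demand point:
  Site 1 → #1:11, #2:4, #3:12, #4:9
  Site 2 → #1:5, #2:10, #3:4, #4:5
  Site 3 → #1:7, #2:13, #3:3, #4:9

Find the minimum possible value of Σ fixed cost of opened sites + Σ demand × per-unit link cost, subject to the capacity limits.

240

Open {Site 1, Site 3}; cheapest assignment that respects the capacities:
  Site 1 (cap 9, load 9): #1, #2 — cost 2×11 + 7×4 = 50
  Site 3 (cap 13, load 12): #3, #4 — cost 8×3 + 4×9 = 60
  Shipping 110, fixed 130 → total 240.
  Any other capacity-feasible assignment to {Site 1, Site 3} ships for at least 110.
Compare {Site 2, Site 3}: its best feasible assignment gives total 272.
Compare {Site 1, Site 2, Site 3}: its best feasible assignment gives total 297.
Every other set of open sites that can feasibly serve all demand totals ≥ 272 even under its best assignment. Minimum: 240.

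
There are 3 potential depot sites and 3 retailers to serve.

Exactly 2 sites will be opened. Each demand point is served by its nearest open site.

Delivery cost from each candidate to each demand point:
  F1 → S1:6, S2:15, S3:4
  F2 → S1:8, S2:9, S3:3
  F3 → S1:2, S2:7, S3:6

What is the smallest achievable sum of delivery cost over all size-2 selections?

12

Open {F2, F3}.
  S1→F3 2, S2→F3 7, S3→F2 3  ⇒ total 12.
Compare {F1, F3}: total 13.
Compare {F1, F2}: total 18.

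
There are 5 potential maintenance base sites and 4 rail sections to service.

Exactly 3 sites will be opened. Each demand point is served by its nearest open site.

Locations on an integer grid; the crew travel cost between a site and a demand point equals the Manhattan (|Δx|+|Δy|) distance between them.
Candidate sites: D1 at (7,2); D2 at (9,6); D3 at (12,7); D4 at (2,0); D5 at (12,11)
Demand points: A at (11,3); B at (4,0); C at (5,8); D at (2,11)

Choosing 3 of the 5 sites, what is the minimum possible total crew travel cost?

23

Open {D2, D4, D5}.
  A→D2 5, B→D4 2, C→D2 6, D→D5 10  ⇒ total 23.
Compare {D1, D2, D4}: total 24.
Compare {D2, D3, D4}: total 24.
No size-3 selection does better; minimum is 23.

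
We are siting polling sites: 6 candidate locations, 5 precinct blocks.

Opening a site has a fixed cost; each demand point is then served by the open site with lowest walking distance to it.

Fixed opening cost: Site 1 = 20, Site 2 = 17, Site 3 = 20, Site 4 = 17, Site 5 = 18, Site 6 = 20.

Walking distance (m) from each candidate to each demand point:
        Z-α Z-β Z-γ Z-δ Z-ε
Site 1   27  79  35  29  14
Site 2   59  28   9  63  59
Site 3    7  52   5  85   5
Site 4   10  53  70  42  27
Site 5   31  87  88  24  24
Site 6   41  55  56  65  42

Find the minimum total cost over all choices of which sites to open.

Open {Site 2, Site 3, Site 5}: assign each demand point to its cheapest open site.
  Z-α→Site 3 7, Z-β→Site 2 28, Z-γ→Site 3 5, Z-δ→Site 5 24, Z-ε→Site 3 5
  walking distance 69, fixed 55 → total 124.
Compare {Site 3, Site 5}: walking distance 93 + fixed 38 = 131.
Compare {Site 1, Site 2, Site 3}: walking distance 74 + fixed 57 = 131.
Compare {Site 1, Site 3}: walking distance 98 + fixed 40 = 138.
All other subsets cost ≥ 131. Minimum total cost: 124.

124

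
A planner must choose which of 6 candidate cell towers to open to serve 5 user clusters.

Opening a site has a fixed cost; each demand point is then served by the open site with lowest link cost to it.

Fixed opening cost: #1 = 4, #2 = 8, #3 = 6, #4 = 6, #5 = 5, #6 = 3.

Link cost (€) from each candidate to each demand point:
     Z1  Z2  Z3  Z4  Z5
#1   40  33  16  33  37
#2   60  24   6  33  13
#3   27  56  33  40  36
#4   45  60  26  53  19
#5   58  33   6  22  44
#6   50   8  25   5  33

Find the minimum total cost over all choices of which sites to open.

76

Open {#2, #3, #6}: assign each demand point to its cheapest open site.
  Z1→#3 27, Z2→#6 8, Z3→#2 6, Z4→#6 5, Z5→#2 13
  link cost 59, fixed 17 → total 76.
Compare {#1, #2, #3, #6}: link cost 59 + fixed 21 = 80.
Compare {#2, #3, #5, #6}: link cost 59 + fixed 22 = 81.
Compare {#2, #3, #4, #6}: link cost 59 + fixed 23 = 82.
All other subsets cost ≥ 80. Minimum total cost: 76.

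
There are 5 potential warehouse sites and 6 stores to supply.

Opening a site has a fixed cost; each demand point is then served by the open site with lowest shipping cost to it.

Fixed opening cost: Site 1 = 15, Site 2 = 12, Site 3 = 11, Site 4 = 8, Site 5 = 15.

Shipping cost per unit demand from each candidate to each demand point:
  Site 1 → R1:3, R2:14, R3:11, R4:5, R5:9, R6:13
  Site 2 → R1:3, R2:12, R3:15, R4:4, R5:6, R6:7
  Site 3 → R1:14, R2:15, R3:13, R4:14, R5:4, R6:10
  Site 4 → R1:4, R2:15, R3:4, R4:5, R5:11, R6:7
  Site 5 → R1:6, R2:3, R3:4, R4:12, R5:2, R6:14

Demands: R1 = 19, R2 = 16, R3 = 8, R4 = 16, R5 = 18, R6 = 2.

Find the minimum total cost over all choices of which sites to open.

278

Open {Site 2, Site 5}: assign each demand point to its cheapest open site.
  R1→Site 2 19×3=57, R2→Site 5 16×3=48, R3→Site 5 8×4=32, R4→Site 2 16×4=64, R5→Site 5 18×2=36, R6→Site 2 2×7=14
  shipping cost 251, fixed 27 → total 278.
Compare {Site 2, Site 4, Site 5}: shipping cost 251 + fixed 35 = 286.
Compare {Site 2, Site 3, Site 5}: shipping cost 251 + fixed 38 = 289.
Compare {Site 1, Site 2, Site 5}: shipping cost 251 + fixed 42 = 293.
All other subsets cost ≥ 286. Minimum total cost: 278.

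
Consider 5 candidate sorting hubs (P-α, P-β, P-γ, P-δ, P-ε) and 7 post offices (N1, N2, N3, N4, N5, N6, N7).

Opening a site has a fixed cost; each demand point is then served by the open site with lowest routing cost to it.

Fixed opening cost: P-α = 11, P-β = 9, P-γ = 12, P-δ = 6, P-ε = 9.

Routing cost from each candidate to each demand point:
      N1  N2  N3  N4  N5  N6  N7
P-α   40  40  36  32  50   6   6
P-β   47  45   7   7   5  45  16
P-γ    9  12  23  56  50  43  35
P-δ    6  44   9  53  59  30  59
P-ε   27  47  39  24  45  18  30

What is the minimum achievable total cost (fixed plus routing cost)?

Open {P-α, P-β, P-γ}: assign each demand point to its cheapest open site.
  N1→P-γ 9, N2→P-γ 12, N3→P-β 7, N4→P-β 7, N5→P-β 5, N6→P-α 6, N7→P-α 6
  routing cost 52, fixed 32 → total 84.
Compare {P-α, P-β, P-γ, P-δ}: routing cost 49 + fixed 38 = 87.
Compare {P-α, P-β, P-γ, P-ε}: routing cost 52 + fixed 41 = 93.
Compare {P-α, P-β, P-γ, P-δ, P-ε}: routing cost 49 + fixed 47 = 96.
All other subsets cost ≥ 87. Minimum total cost: 84.

84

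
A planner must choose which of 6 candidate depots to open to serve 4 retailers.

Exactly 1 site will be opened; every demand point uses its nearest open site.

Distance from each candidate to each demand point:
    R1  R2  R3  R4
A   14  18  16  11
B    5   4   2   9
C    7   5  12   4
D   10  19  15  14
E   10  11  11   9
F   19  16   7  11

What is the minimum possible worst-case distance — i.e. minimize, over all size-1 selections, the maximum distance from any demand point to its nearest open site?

9

Open {B}.
  Farthest demand point is R4 at distance 9 (to B); all others are ≤ 9.
With {E} the worst case is 11.
With {C} the worst case is 12.
No size-1 selection achieves below 9.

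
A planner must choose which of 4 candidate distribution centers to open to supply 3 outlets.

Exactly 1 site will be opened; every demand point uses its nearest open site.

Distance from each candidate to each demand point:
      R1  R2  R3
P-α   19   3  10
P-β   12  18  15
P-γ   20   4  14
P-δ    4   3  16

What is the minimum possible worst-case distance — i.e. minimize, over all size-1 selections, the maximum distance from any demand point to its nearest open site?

Open {P-δ}.
  Farthest demand point is R3 at distance 16 (to P-δ); all others are ≤ 16.
With {P-β} the worst case is 18.
With {P-α} the worst case is 19.
No size-1 selection achieves below 16.

16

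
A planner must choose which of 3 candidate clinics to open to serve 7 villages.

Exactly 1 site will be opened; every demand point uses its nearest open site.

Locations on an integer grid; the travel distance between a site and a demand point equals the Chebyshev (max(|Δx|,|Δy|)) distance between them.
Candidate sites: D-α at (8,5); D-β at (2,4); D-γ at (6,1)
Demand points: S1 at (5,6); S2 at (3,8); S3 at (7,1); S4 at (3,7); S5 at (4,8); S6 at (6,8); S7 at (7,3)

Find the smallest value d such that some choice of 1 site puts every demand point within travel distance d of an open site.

5

Open {D-α}.
  Farthest demand point is S2 at travel distance 5 (to D-α); all others are ≤ 5.
With {D-β} the worst case is 5.
With {D-γ} the worst case is 7.
No size-1 selection achieves below 5.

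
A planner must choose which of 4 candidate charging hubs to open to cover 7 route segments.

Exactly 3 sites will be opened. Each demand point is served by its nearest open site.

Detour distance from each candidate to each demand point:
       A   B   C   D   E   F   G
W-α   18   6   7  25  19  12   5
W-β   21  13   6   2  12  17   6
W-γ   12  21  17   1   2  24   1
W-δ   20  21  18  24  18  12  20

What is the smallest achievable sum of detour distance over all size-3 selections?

40

Open {W-α, W-β, W-γ}.
  A→W-γ 12, B→W-α 6, C→W-β 6, D→W-γ 1, E→W-γ 2, F→W-α 12, G→W-γ 1  ⇒ total 40.
Compare {W-α, W-γ, W-δ}: total 41.
Compare {W-β, W-γ, W-δ}: total 47.
No size-3 selection does better; minimum is 40.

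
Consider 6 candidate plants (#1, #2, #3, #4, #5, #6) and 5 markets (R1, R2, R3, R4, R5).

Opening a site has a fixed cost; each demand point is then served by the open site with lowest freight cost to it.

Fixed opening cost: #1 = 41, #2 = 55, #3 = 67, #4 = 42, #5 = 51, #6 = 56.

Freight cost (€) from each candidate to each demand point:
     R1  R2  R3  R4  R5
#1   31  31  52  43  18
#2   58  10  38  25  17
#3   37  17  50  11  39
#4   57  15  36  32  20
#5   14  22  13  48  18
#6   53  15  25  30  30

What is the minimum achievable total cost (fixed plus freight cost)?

166

Open {#5}: assign each demand point to its cheapest open site.
  R1→#5 14, R2→#5 22, R3→#5 13, R4→#5 48, R5→#5 18
  freight cost 115, fixed 51 → total 166.
Compare {#2, #5}: freight cost 79 + fixed 106 = 185.
Compare {#4, #5}: freight cost 92 + fixed 93 = 185.
Compare {#3, #5}: freight cost 73 + fixed 118 = 191.
All other subsets cost ≥ 185. Minimum total cost: 166.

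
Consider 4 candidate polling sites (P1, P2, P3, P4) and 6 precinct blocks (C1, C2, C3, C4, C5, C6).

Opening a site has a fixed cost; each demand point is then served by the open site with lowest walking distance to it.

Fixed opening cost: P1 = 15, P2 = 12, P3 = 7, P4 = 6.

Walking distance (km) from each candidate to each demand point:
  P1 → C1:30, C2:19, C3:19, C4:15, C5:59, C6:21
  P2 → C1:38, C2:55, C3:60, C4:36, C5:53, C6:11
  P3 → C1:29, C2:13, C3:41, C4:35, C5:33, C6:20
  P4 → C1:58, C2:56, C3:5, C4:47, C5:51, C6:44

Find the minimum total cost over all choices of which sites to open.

143

Open {P1, P3, P4}: assign each demand point to its cheapest open site.
  C1→P3 29, C2→P3 13, C3→P4 5, C4→P1 15, C5→P3 33, C6→P3 20
  walking distance 115, fixed 28 → total 143.
Compare {P1, P2, P3, P4}: walking distance 106 + fixed 40 = 146.
Compare {P3, P4}: walking distance 135 + fixed 13 = 148.
Compare {P1, P3}: walking distance 129 + fixed 22 = 151.
All other subsets cost ≥ 146. Minimum total cost: 143.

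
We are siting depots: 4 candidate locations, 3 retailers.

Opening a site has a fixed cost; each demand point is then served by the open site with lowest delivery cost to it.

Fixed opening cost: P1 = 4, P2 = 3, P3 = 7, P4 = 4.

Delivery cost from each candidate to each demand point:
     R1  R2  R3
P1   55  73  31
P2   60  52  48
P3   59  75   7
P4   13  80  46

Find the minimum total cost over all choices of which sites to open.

Open {P2, P3, P4}: assign each demand point to its cheapest open site.
  R1→P4 13, R2→P2 52, R3→P3 7
  delivery cost 72, fixed 14 → total 86.
Compare {P1, P2, P3, P4}: delivery cost 72 + fixed 18 = 90.
Compare {P3, P4}: delivery cost 95 + fixed 11 = 106.
Compare {P1, P2, P4}: delivery cost 96 + fixed 11 = 107.
All other subsets cost ≥ 90. Minimum total cost: 86.

86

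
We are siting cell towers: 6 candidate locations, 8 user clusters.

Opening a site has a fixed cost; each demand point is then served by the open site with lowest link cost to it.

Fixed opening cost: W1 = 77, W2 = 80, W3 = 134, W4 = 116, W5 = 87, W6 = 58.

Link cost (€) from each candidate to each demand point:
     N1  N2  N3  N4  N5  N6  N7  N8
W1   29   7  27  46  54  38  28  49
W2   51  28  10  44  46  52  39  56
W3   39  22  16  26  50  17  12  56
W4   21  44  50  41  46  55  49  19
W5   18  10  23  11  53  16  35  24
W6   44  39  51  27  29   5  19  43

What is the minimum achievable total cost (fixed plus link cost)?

Open {W5}: assign each demand point to its cheapest open site.
  N1→W5 18, N2→W5 10, N3→W5 23, N4→W5 11, N5→W5 53, N6→W5 16, N7→W5 35, N8→W5 24
  link cost 190, fixed 87 → total 277.
Compare {W5, W6}: link cost 139 + fixed 145 = 284.
Compare {W6}: link cost 257 + fixed 58 = 315.
Compare {W1, W6}: link cost 186 + fixed 135 = 321.
All other subsets cost ≥ 284. Minimum total cost: 277.

277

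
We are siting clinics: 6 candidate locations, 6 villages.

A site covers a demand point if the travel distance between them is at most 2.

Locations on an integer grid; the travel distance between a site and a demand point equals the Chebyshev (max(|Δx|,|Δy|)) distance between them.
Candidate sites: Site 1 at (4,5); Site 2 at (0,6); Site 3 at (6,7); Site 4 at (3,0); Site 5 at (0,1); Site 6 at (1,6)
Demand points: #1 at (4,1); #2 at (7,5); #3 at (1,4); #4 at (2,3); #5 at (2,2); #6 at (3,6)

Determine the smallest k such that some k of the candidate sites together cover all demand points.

4

Coverage sets (demand points within 2 of each site):
  Site 1: {#4, #6}
  Site 2: {#3}
  Site 3: {#2}
  Site 4: {#1, #5}
  Site 5: {#4, #5}
  Site 6: {#3, #6}
No 3 sites suffice: every size-3 union leaves at least one demand point uncovered.
But {Site 1, Site 2, Site 3, Site 4} covers everything, so the minimum is 4.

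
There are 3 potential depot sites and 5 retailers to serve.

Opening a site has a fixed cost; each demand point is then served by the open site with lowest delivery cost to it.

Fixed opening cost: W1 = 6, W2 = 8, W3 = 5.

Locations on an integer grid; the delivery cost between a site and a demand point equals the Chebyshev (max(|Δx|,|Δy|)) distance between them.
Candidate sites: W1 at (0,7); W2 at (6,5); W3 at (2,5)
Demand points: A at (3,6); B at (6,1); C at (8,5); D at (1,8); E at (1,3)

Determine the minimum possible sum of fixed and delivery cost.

Open {W3}: assign each demand point to its cheapest open site.
  A→W3 1, B→W3 4, C→W3 6, D→W3 3, E→W3 2
  delivery cost 16, fixed 5 → total 21.
Compare {W1, W3}: delivery cost 14 + fixed 11 = 25.
Compare {W2, W3}: delivery cost 12 + fixed 13 = 25.
Compare {W2}: delivery cost 19 + fixed 8 = 27.
All other subsets cost ≥ 25. Minimum total cost: 21.

21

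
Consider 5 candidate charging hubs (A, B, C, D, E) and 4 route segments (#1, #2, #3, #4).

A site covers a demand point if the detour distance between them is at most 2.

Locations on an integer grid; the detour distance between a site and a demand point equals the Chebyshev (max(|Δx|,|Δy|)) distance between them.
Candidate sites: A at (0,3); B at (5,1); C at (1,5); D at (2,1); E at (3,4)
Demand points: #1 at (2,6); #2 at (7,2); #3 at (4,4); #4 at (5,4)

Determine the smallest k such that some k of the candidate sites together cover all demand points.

2

Coverage sets (demand points within 2 of each site):
  A: {}
  B: {#2}
  C: {#1}
  D: {}
  E: {#1, #3, #4}
No single site covers all 4 demand points.
But {B, E} covers everything, so the minimum is 2.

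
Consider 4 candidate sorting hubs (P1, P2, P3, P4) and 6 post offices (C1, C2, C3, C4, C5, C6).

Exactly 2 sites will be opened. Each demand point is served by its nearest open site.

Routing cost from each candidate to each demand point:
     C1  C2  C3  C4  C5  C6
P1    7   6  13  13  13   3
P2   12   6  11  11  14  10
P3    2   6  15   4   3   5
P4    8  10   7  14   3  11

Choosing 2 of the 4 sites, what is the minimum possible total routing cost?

27

Open {P3, P4}.
  C1→P3 2, C2→P3 6, C3→P4 7, C4→P3 4, C5→P3 3, C6→P3 5  ⇒ total 27.
Compare {P1, P3}: total 31.
Compare {P2, P3}: total 31.
No size-2 selection does better; minimum is 27.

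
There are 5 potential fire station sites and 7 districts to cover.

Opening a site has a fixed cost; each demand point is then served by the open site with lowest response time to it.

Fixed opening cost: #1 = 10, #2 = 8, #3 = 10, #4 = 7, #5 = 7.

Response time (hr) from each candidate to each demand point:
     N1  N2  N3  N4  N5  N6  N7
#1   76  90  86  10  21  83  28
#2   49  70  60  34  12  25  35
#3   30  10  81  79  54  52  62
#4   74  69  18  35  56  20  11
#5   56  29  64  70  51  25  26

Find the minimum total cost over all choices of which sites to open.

Open {#1, #2, #3, #4}: assign each demand point to its cheapest open site.
  N1→#3 30, N2→#3 10, N3→#4 18, N4→#1 10, N5→#2 12, N6→#4 20, N7→#4 11
  response time 111, fixed 35 → total 146.
Compare {#1, #3, #4}: response time 120 + fixed 27 = 147.
Compare {#1, #2, #3, #4, #5}: response time 111 + fixed 42 = 153.
Compare {#1, #3, #4, #5}: response time 120 + fixed 34 = 154.
All other subsets cost ≥ 147. Minimum total cost: 146.

146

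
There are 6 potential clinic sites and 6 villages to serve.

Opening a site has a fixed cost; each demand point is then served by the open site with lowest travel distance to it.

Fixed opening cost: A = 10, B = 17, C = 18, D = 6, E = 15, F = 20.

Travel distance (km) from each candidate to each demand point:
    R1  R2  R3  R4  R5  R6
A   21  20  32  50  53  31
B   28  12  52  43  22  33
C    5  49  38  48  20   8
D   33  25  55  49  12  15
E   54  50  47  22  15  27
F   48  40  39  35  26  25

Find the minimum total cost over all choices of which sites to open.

145

Open {A, C, E}: assign each demand point to its cheapest open site.
  R1→C 5, R2→A 20, R3→A 32, R4→E 22, R5→E 15, R6→C 8
  travel distance 102, fixed 43 → total 145.
Compare {A, C, D, E}: travel distance 99 + fixed 49 = 148.
Compare {C, D, E}: travel distance 110 + fixed 39 = 149.
Compare {B, C, E}: travel distance 100 + fixed 50 = 150.
All other subsets cost ≥ 148. Minimum total cost: 145.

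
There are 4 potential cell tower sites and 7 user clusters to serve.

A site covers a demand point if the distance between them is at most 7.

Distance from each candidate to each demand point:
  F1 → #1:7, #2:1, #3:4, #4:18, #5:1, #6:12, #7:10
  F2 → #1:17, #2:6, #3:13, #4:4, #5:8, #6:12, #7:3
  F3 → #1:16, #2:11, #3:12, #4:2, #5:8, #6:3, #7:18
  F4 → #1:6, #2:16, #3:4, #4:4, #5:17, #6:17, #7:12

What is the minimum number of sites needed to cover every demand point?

3

Coverage sets (demand points within 7 of each site):
  F1: {#1, #2, #3, #5}
  F2: {#2, #4, #7}
  F3: {#4, #6}
  F4: {#1, #3, #4}
No 2 sites suffice: every size-2 union leaves at least one demand point uncovered.
But {F1, F2, F3} covers everything, so the minimum is 3.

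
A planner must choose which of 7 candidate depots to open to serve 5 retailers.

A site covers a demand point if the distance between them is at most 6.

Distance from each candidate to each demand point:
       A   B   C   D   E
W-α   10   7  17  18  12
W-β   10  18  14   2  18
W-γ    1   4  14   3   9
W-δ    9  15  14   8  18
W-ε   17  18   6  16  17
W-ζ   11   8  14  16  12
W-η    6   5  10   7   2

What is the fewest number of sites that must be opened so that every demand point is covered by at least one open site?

3

Coverage sets (demand points within 6 of each site):
  W-α: {}
  W-β: {D}
  W-γ: {A, B, D}
  W-δ: {}
  W-ε: {C}
  W-ζ: {}
  W-η: {A, B, E}
No 2 sites suffice: every size-2 union leaves at least one demand point uncovered.
But {W-β, W-ε, W-η} covers everything, so the minimum is 3.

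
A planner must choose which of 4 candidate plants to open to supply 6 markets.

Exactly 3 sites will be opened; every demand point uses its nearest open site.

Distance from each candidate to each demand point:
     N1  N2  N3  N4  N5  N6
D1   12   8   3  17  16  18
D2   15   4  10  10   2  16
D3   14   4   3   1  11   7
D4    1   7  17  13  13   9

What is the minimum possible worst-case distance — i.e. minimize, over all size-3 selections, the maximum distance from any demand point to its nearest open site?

7

Open {D2, D3, D4}.
  Farthest demand point is N6 at distance 7 (to D3); all others are ≤ 7.
With {D1, D2, D4} the worst case is 10.
With {D1, D3, D4} the worst case is 11.
No size-3 selection achieves below 7.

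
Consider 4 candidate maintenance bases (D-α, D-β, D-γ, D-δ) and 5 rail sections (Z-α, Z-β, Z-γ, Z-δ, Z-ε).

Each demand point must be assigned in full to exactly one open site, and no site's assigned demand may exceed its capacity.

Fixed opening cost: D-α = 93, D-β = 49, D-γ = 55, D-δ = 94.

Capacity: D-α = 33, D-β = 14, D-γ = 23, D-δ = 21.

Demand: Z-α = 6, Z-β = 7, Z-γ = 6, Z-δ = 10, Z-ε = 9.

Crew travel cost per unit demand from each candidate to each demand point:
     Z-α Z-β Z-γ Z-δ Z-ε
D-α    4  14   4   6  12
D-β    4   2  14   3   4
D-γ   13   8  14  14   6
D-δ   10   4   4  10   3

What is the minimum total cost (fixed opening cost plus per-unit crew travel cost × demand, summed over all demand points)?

350

Open {D-α, D-δ}; cheapest assignment that respects the capacities:
  D-α (cap 33, load 22): Z-α, Z-γ, Z-δ — cost 6×4 + 6×4 + 10×6 = 108
  D-δ (cap 21, load 16): Z-β, Z-ε — cost 7×4 + 9×3 = 55
  Shipping 163, fixed 187 → total 350.
  Any other capacity-feasible assignment to {D-α, D-δ} ships for at least 163.
Compare {D-α, D-γ}: its best feasible assignment gives total 366.
Compare {D-α, D-β, D-δ}: its best feasible assignment gives total 369.
Every other set of open sites that can feasibly serve all demand totals ≥ 366 even under its best assignment. Minimum: 350.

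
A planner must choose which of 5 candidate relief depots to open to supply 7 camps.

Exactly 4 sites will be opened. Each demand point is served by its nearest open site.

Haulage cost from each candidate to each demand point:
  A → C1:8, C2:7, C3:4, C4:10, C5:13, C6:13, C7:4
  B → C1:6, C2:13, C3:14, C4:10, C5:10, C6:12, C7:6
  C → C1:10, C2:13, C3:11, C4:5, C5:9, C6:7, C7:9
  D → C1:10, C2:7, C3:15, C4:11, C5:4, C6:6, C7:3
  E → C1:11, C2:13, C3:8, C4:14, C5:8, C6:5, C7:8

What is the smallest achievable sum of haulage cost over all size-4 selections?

Open {A, B, C, D}.
  C1→B 6, C2→A 7, C3→A 4, C4→C 5, C5→D 4, C6→D 6, C7→D 3  ⇒ total 35.
Compare {A, C, D, E}: total 36.
Compare {B, C, D, E}: total 38.
No size-4 selection does better; minimum is 35.

35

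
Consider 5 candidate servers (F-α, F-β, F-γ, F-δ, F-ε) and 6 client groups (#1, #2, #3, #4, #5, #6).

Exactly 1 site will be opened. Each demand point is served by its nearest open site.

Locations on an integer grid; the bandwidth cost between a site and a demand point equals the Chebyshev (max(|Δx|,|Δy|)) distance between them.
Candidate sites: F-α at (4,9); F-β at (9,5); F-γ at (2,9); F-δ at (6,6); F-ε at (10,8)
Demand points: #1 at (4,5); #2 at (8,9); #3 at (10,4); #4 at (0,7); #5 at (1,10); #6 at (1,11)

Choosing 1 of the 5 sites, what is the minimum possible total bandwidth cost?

23

Open {F-γ}.
  #1→F-γ 4, #2→F-γ 6, #3→F-γ 8, #4→F-γ 2, #5→F-γ 1, #6→F-γ 2  ⇒ total 23.
Compare {F-α}: total 24.
Compare {F-δ}: total 25.
No size-1 selection does better; minimum is 23.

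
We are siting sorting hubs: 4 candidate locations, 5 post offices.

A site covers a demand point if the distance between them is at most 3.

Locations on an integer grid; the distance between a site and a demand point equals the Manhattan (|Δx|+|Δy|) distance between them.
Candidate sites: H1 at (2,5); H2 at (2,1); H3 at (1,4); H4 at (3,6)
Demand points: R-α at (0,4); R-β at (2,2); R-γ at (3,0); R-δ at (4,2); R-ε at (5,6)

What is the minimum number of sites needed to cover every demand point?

3

Coverage sets (demand points within 3 of each site):
  H1: {R-α, R-β}
  H2: {R-β, R-γ, R-δ}
  H3: {R-α, R-β}
  H4: {R-ε}
No 2 sites suffice: every size-2 union leaves at least one demand point uncovered.
But {H1, H2, H4} covers everything, so the minimum is 3.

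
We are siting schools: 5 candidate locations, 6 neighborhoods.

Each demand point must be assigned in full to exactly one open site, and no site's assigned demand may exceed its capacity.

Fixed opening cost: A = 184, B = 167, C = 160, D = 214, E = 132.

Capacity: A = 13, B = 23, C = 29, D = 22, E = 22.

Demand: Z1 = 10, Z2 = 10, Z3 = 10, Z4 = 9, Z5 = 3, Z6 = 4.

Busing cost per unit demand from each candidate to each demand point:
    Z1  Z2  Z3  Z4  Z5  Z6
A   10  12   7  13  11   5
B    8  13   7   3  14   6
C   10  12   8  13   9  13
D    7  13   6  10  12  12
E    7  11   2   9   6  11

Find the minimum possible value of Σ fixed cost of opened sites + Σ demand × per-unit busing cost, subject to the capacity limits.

683

Open {C, E}; cheapest assignment that respects the capacities:
  C (cap 29, load 24): Z1, Z2, Z6 — cost 10×10 + 10×12 + 4×13 = 272
  E (cap 22, load 22): Z3, Z4, Z5 — cost 10×2 + 9×9 + 3×6 = 119
  Shipping 391, fixed 292 → total 683.
  Any other capacity-feasible assignment to {C, E} ships for at least 391.
Compare {B, C}: its best feasible assignment gives total 685.
Compare {B, C, E}: its best feasible assignment gives total 747.
Every other set of open sites that can feasibly serve all demand totals ≥ 685 even under its best assignment. Minimum: 683.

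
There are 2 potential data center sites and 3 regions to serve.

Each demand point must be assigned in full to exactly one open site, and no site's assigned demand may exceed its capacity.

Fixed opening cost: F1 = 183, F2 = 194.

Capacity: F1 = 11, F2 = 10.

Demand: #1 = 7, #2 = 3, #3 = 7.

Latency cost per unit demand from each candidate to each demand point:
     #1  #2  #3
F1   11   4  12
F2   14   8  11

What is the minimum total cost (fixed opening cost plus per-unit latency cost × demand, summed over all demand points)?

Open {F1, F2}; cheapest assignment that respects the capacities:
  F1 (cap 11, load 10): #1, #2 — cost 7×11 + 3×4 = 89
  F2 (cap 10, load 7): #3 — cost 7×11 = 77
  Shipping 166, fixed 377 → total 543.
  Any other capacity-feasible assignment to {F1, F2} ships for at least 166.
Total demand is 17 and no other set of sites has combined capacity ≥ 17, so {F1, F2} is the only feasible choice of open sites. Minimum: 543.

543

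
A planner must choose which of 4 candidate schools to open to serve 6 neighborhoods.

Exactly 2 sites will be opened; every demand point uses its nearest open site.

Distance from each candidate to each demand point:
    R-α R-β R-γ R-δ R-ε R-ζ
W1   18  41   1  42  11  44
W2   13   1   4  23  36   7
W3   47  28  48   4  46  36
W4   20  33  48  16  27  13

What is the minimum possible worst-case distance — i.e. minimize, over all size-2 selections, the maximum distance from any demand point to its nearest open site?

23

Open {W1, W2}.
  Farthest demand point is R-δ at distance 23 (to W2); all others are ≤ 23.
With {W2, W4} the worst case is 27.
With {W1, W4} the worst case is 33.
No size-2 selection achieves below 23.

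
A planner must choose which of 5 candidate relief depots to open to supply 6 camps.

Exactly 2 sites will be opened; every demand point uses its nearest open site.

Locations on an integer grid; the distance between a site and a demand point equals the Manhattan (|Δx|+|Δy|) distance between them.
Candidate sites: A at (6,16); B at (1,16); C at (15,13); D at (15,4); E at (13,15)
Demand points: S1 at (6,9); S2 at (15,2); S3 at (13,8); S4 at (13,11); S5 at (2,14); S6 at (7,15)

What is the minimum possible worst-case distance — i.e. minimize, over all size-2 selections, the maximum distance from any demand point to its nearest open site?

Open {A, D}.
  Farthest demand point is S4 at distance 9 (to D); all others are ≤ 9.
With {A, C} the worst case is 11.
With {B, C} the worst case is 12.
No size-2 selection achieves below 9.

9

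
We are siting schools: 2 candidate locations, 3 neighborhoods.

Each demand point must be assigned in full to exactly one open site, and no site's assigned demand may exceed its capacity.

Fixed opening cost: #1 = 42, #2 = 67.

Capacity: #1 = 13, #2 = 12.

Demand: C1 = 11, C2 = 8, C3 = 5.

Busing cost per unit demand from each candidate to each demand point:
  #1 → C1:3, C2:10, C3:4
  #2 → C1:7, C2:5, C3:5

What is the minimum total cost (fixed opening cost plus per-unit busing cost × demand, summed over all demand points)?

286

Open {#1, #2}; cheapest assignment that respects the capacities:
  #1 (cap 13, load 13): C2, C3 — cost 8×10 + 5×4 = 100
  #2 (cap 12, load 11): C1 — cost 11×7 = 77
  Shipping 177, fixed 109 → total 286.
  Any other capacity-feasible assignment to {#1, #2} ships for at least 177.
Total demand is 24 and no other set of sites has combined capacity ≥ 24, so {#1, #2} is the only feasible choice of open sites. Minimum: 286.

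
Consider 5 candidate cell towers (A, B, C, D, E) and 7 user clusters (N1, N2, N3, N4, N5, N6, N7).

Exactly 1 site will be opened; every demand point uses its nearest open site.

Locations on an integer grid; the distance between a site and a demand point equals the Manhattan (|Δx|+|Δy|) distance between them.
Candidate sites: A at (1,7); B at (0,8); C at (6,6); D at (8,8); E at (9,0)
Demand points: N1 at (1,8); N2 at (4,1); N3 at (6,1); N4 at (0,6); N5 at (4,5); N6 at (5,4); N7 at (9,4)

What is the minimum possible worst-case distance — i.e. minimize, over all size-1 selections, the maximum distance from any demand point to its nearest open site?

7

Open {C}.
  Farthest demand point is N1 at distance 7 (to C); all others are ≤ 7.
With {A} the worst case is 11.
With {D} the worst case is 11.
No size-1 selection achieves below 7.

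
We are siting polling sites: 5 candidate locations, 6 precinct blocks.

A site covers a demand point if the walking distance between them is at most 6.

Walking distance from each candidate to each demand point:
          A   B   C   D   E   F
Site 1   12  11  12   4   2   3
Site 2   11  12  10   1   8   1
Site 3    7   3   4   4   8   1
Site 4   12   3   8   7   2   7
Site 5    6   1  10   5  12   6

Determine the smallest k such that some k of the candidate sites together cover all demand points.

Coverage sets (demand points within 6 of each site):
  Site 1: {D, E, F}
  Site 2: {D, F}
  Site 3: {B, C, D, F}
  Site 4: {B, E}
  Site 5: {A, B, D, F}
No 2 sites suffice: every size-2 union leaves at least one demand point uncovered.
But {Site 1, Site 3, Site 5} covers everything, so the minimum is 3.

3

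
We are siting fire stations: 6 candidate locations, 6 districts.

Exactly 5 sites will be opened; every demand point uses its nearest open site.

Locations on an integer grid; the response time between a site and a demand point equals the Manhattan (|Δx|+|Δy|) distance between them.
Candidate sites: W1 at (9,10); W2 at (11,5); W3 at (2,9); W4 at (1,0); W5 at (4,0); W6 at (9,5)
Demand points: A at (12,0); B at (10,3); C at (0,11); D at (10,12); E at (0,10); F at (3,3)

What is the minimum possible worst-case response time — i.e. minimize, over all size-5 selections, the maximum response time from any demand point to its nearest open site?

6

Open {W1, W2, W3, W4, W5}.
  Farthest demand point is A at response time 6 (to W2); all others are ≤ 6.
With {W1, W2, W3, W4, W6} the worst case is 6.
With {W1, W2, W3, W5, W6} the worst case is 6.
No size-5 selection achieves below 6.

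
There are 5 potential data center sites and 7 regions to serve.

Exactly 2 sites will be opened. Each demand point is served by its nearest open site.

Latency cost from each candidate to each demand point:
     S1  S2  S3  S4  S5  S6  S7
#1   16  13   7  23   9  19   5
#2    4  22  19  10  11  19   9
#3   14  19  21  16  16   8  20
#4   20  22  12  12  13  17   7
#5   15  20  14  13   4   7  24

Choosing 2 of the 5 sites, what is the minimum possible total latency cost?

Open {#1, #5}.
  S1→#5 15, S2→#1 13, S3→#1 7, S4→#5 13, S5→#5 4, S6→#5 7, S7→#1 5  ⇒ total 64.
Compare {#1, #2}: total 67.
Compare {#2, #5}: total 68.
No size-2 selection does better; minimum is 64.

64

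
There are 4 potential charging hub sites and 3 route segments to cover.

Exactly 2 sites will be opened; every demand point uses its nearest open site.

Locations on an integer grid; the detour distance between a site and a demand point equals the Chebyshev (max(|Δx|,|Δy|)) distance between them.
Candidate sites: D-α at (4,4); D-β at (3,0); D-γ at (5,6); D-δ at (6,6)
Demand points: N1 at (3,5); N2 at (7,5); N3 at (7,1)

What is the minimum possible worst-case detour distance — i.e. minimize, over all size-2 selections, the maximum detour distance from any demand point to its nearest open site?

Open {D-α, D-β}.
  Farthest demand point is N2 at detour distance 3 (to D-α); all others are ≤ 3.
With {D-α, D-γ} the worst case is 3.
With {D-α, D-δ} the worst case is 3.
No size-2 selection achieves below 3.

3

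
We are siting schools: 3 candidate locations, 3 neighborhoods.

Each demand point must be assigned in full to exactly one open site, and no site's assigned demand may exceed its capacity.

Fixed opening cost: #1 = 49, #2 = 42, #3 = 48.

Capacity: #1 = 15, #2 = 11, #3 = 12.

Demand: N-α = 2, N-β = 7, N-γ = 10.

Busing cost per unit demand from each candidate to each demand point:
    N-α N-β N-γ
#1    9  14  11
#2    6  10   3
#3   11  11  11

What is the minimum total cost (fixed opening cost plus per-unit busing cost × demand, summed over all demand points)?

Open {#2, #3}; cheapest assignment that respects the capacities:
  #2 (cap 11, load 10): N-γ — cost 10×3 = 30
  #3 (cap 12, load 9): N-α, N-β — cost 2×11 + 7×11 = 99
  Shipping 129, fixed 90 → total 219.
  Any other capacity-feasible assignment to {#2, #3} ships for at least 129.
Compare {#1, #2}: its best feasible assignment gives total 237.
Compare {#1, #2, #3}: its best feasible assignment gives total 264.
Every other set of open sites that can feasibly serve all demand totals ≥ 237 even under its best assignment. Minimum: 219.

219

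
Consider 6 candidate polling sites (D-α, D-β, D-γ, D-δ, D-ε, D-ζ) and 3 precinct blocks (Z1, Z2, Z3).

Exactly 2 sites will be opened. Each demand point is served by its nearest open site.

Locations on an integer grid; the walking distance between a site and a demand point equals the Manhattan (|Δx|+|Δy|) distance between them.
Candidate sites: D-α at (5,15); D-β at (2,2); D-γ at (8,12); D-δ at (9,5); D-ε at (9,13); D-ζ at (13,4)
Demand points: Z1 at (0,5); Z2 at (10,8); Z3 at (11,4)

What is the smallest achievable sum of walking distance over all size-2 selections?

12

Open {D-β, D-δ}.
  Z1→D-β 5, Z2→D-δ 4, Z3→D-δ 3  ⇒ total 12.
Compare {D-β, D-ζ}: total 14.
Compare {D-δ, D-ζ}: total 15.
No size-2 selection does better; minimum is 12.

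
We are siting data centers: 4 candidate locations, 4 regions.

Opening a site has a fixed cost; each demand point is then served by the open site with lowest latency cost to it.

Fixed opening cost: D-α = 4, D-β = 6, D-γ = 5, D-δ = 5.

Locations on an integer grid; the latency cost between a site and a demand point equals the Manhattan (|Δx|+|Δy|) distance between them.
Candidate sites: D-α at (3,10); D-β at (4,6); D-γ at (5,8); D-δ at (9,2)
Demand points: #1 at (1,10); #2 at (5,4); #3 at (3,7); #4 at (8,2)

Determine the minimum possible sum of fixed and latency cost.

Open {D-α, D-δ}: assign each demand point to its cheapest open site.
  #1→D-α 2, #2→D-δ 6, #3→D-α 3, #4→D-δ 1
  latency cost 12, fixed 9 → total 21.
Compare {D-α, D-β, D-δ}: latency cost 8 + fixed 15 = 23.
Compare {D-β, D-δ}: latency cost 13 + fixed 11 = 24.
Compare {D-γ, D-δ}: latency cost 14 + fixed 10 = 24.
All other subsets cost ≥ 23. Minimum total cost: 21.

21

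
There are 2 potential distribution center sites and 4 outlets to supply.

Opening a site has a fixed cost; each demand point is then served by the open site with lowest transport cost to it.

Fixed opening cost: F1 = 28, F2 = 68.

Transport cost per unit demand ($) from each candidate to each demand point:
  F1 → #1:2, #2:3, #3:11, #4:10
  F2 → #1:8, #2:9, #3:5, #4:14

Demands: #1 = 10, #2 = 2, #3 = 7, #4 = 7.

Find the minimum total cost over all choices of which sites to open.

201

Open {F1}: assign each demand point to its cheapest open site.
  #1→F1 10×2=20, #2→F1 2×3=6, #3→F1 7×11=77, #4→F1 7×10=70
  transport cost 173, fixed 28 → total 201.
Compare {F1, F2}: transport cost 131 + fixed 96 = 227.
Compare {F2}: transport cost 231 + fixed 68 = 299.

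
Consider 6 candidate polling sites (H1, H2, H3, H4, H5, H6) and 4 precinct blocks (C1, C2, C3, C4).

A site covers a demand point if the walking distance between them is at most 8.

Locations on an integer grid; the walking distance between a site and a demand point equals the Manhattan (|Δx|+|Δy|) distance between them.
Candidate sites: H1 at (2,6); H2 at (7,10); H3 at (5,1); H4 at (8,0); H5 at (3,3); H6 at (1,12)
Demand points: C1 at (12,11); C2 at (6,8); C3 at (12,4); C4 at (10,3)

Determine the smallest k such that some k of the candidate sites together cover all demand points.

Coverage sets (demand points within 8 of each site):
  H1: {C2}
  H2: {C1, C2}
  H3: {C2, C4}
  H4: {C3, C4}
  H5: {C2, C4}
  H6: {}
No single site covers all 4 demand points.
But {H2, H4} covers everything, so the minimum is 2.

2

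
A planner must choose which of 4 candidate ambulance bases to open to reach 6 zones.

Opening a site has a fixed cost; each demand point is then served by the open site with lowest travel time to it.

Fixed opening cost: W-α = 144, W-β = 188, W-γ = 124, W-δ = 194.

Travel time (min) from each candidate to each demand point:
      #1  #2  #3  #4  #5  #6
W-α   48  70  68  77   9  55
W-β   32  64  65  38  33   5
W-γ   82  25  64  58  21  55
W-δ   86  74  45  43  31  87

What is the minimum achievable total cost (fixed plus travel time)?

425

Open {W-β}: assign each demand point to its cheapest open site.
  #1→W-β 32, #2→W-β 64, #3→W-β 65, #4→W-β 38, #5→W-β 33, #6→W-β 5
  travel time 237, fixed 188 → total 425.
Compare {W-γ}: travel time 305 + fixed 124 = 429.
Compare {W-α}: travel time 327 + fixed 144 = 471.
Compare {W-β, W-γ}: travel time 185 + fixed 312 = 497.
All other subsets cost ≥ 429. Minimum total cost: 425.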